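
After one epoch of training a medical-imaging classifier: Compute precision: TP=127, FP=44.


Precision = TP/(TP+FP)
= 127/(127+44)
= 127/171 = 74.27%

74.27%


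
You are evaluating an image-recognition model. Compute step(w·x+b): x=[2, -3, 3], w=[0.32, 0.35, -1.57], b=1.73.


z = (2)·(0.32) + (-3)·(0.35) + (3)·(-1.57) + 1.73
  = -3.39
step(z) = 0 (z<0)

0


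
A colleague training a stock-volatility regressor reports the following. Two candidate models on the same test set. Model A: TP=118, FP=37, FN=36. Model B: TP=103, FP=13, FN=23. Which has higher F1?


Model A: P=118/155=0.7613, R=118/154=0.7662, F1=2PR/(P+R)=2TP/(2TP+FP+FN)=236/309=0.7638
Model B: P=103/116=0.8879, R=103/126=0.8175, F1=2PR/(P+R)=2TP/(2TP+FP+FN)=206/242=0.8512
0.7638 < 0.8512 → Model B

Model B


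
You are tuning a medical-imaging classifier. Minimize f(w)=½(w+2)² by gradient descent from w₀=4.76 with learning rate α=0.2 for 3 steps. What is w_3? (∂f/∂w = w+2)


step 1: grad = 4.76+2 = 6.76; w = 4.76 - 0.2·(6.76) = 3.408
step 2: grad = 3.408+2 = 5.408; w = 3.408 - 0.2·(5.408) = 2.3264
step 3: grad = 2.3264+2 = 4.3264; w = 2.3264 - 0.2·(4.3264) = 1.46112

1.46112


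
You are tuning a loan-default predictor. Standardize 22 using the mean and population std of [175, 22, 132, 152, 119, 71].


μ = 111.8333, σ = 51.3141
z = (22 - 111.8333)/51.3141 = -1.7507

-1.7507


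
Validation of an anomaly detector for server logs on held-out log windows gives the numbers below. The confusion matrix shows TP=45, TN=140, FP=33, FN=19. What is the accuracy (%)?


Accuracy = (TP+TN)/(TP+TN+FP+FN)
= (45+140)/(237)
= 185/237 = 78.06%

78.06%


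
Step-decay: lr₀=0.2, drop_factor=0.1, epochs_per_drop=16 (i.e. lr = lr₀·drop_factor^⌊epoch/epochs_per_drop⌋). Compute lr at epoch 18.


n_drops = ⌊18/16⌋ = 1
lr = 0.2·0.1^1 = 0.2·0.1 = 0.02

0.02


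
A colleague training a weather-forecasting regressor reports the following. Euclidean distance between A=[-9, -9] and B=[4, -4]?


d = √((-9-4)² + (-9+ 4)²)
  = √(169 + 25)
  = √194 = 13.9284

13.9284


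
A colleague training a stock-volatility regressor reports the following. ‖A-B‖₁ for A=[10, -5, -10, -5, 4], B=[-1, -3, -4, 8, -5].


d = |10+ 1| + |-5+ 3| + |-10+ 4| + |-5-8| + |4+ 5|
  = 11 + 2 + 6 + 13 + 9
  = 41

41


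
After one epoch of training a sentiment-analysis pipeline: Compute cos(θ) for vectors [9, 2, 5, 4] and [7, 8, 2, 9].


A·B = 9·7 + 2·8 + 5·2 + 4·9 = 125
‖A‖ = √126 = 11.225, ‖B‖ = √198 = 14.0712
cos = 125/(√126·√198) = 125/√24948 = 0.7914

0.7914


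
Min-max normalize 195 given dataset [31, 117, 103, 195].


min=31, max=195
(195-31)/(195-31) = 164/164 = 1.0

1.0


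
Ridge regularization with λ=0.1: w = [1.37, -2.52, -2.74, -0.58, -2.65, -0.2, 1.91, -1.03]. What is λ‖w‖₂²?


‖w‖₂² = (1.37)² + (-2.52)² + (-2.74)² + (-0.58)² + (-2.65)² + (-0.2)² + (1.91)² + (-1.03)²
     = 1.8769 + 6.3504 + 7.5076 + 0.3364 + 7.0225 + 0.04 + 3.6481 + 1.0609
     = 27.8428
λ·‖w‖₂² = 0.1·27.8428 = 2.78428

2.78428


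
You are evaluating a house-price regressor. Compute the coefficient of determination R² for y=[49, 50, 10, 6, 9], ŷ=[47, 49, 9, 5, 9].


ȳ = 24.8
SS_res = Σ(y-ŷ)² = 7
SS_tot = Σ(y-ȳ)² = 2042.8
R² = 1 - SS_res/SS_tot = 1 - 0.0034 = 0.9966

0.9966


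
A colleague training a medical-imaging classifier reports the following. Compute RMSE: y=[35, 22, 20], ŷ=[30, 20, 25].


MSE = 54/3 = 18
RMSE = √(54/3) = 4.2426

4.2426


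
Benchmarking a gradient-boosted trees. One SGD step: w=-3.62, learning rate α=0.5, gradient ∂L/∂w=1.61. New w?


w_new = w - α·∇
= -3.62 - 0.5·1.61
= -3.62 - 0.805
= -4.425

-4.425


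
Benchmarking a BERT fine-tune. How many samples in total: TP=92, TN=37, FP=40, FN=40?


Total = TP + TN + FP + FN
= 92 + 37 + 40 + 40
= 209
(Predicted positive: 132, predicted negative: 77)

209


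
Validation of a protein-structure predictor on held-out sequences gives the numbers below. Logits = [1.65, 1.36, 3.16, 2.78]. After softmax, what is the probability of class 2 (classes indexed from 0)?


Exponentials: e^1.65=5.207, e^1.36=3.8962, e^3.16=23.5706, e^2.78=16.119
Sum = 48.7928
Softmax = [0.1067, 0.0799, 0.4831, 0.3304]
p[2] = 23.5706/48.7928 = 0.4831

0.4831


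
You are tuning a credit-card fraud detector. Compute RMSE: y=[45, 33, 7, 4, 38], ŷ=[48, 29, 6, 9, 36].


MSE = 55/5 = 11
RMSE = √(55/5) = 3.3166

3.3166


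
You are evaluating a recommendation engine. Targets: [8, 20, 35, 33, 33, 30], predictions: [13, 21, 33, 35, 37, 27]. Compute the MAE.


Absolute errors: |8-13|=5, |20-21|=1, |35-33|=2, |33-35|=2, |33-37|=4, |30-27|=3
Sum = 17
MAE = 17/6 = 17/6

17/6


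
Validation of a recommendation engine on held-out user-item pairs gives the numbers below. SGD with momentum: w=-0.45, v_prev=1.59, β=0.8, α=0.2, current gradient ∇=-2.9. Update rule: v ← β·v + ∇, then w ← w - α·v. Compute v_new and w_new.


v_new = 0.8·1.59 - 2.9 = 1.272 - 2.9 = -1.628
w_new = -0.45 - 0.2·-1.628 = -0.45 + 0.3256 = -0.1244

v_new=-1.628, w_new=-0.1244


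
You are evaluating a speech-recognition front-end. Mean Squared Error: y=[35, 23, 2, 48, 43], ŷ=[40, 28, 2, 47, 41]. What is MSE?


Squared errors: (35-40)²=25, (23-28)²=25, (2-2)²=0, (48-47)²=1, (43-41)²=4
Sum = 55
MSE = 55/5 = 11

11


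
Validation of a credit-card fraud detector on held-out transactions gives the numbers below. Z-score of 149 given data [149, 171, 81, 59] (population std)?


μ = 115, σ = 46.3249
z = (149 - 115)/46.3249 = 0.7339

0.7339


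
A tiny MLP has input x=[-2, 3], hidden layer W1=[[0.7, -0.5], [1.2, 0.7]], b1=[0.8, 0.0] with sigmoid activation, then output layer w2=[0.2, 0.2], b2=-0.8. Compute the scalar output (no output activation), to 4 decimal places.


z1[0] = (0.7)·(-2) + (-0.5)·(3) + 0.8 = -2.1
z1[1] = (1.2)·(-2) + (0.7)·(3) + 0.0 = -0.3
h = sigmoid(z1) = [0.1091, 0.4256]
output = (0.2)·(0.1091) + (0.2)·(0.4256) - 0.8 = -0.6931

-0.6931


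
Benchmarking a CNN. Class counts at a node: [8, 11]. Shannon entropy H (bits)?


Probabilities: [8/19, 11/19] ≈ [0.4211, 0.5789]
H = -((8/19)·log₂(8/19) + (11/19)·log₂(11/19))
  = 0.9819 bits

0.9819 bits


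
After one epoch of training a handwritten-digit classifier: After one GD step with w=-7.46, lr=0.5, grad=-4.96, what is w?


w_new = w - α·∇
= -7.46 - 0.5·-4.96
= -7.46 + 2.48
= -4.98

-4.98


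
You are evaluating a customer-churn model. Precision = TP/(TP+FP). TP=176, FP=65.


Precision = TP/(TP+FP)
= 176/(176+65)
= 176/241 = 73.03%

73.03%


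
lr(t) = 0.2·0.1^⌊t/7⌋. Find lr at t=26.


n_drops = ⌊26/7⌋ = 3
lr = 0.2·0.1^3 = 0.2·0.001 = 0.0002

0.0002


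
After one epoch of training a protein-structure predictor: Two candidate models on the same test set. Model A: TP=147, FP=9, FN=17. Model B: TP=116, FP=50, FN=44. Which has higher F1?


Model A: P=147/156=0.9423, R=147/164=0.8963, F1=2PR/(P+R)=2TP/(2TP+FP+FN)=294/320=0.9187
Model B: P=116/166=0.6988, R=116/160=0.725, F1=2PR/(P+R)=2TP/(2TP+FP+FN)=232/326=0.7117
0.9187 > 0.7117 → Model A

Model A


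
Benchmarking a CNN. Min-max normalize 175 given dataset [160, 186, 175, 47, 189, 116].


min=47, max=189
(175-47)/(189-47) = 128/142 = 0.9014

0.9014


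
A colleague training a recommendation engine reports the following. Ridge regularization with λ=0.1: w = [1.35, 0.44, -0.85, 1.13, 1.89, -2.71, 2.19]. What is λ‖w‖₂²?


‖w‖₂² = (1.35)² + (0.44)² + (-0.85)² + (1.13)² + (1.89)² + (-2.71)² + (2.19)²
     = 1.8225 + 0.1936 + 0.7225 + 1.2769 + 3.5721 + 7.3441 + 4.7961
     = 19.7278
λ·‖w‖₂² = 0.1·19.7278 = 1.97278

1.97278


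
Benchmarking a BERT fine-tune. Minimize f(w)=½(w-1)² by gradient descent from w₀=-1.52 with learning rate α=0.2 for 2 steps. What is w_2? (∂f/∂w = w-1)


step 1: grad = -1.52-1 = -2.52; w = -1.52 - 0.2·(-2.52) = -1.016
step 2: grad = -1.016-1 = -2.016; w = -1.016 - 0.2·(-2.016) = -0.6128

-0.6128


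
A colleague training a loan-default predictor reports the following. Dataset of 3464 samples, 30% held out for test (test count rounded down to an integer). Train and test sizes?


Test = ⌊3464·30/100⌋ = 1039
Train = 3464 - 1039 = 2425

Train: 2425, Test: 1039


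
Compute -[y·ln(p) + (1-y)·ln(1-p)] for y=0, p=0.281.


BCE = -[y·ln(p) + (1-y)·ln(1-p)]
= -0 - 1·ln(1-0.281)
= -ln(0.719) = 0.3299

0.3299


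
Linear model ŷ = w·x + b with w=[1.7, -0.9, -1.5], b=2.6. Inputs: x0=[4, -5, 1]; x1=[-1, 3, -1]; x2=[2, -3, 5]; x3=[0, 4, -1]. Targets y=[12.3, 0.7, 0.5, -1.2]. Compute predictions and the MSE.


ŷ0 = (1.7)·(4) + (-0.9)·(-5) + (-1.5)·(1) + 2.6 = 12.4
ŷ1 = (1.7)·(-1) + (-0.9)·(3) + (-1.5)·(-1) + 2.6 = -0.3
ŷ2 = (1.7)·(2) + (-0.9)·(-3) + (-1.5)·(5) + 2.6 = 1.2
ŷ3 = (1.7)·(0) + (-0.9)·(4) + (-1.5)·(-1) + 2.6 = 0.5
errors² = [0.01, 1.0, 0.49, 2.89]
MSE = 4.3900/4 = 1.0975

1.0975


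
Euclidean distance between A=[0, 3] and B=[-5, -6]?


d = √((0+ 5)² + (3+ 6)²)
  = √(25 + 81)
  = √106 = 10.2956

10.2956


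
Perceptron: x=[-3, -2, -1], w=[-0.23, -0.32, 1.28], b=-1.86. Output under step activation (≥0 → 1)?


z = (-3)·(-0.23) + (-2)·(-0.32) + (-1)·(1.28) - 1.86
  = -1.81
step(z) = 0 (z<0)

0


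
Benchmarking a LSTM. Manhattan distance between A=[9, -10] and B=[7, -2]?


d = |9-7| + |-10+ 2|
  = 2 + 8
  = 10

10


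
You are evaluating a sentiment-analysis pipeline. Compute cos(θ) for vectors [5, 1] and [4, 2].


A·B = 5·4 + 1·2 = 22
‖A‖ = √26 = 5.099, ‖B‖ = √20 = 4.4721
cos = 22/(√26·√20) = 22/√520 = 0.9648

0.9648


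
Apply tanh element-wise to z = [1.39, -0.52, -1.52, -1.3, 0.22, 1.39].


tanh(1.39) = 0.8832
tanh(-0.52) = -0.4777
tanh(-1.52) = -0.9087
tanh(-1.3) = -0.8617
tanh(0.22) = 0.2165
tanh(1.39) = 0.8832
result = [0.8832, -0.4777, -0.9087, -0.8617, 0.2165, 0.8832]

[0.8832, -0.4777, -0.9087, -0.8617, 0.2165, 0.8832]


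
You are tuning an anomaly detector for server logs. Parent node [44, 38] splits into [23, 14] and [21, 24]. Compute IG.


Parent = [44, 38], H_parent = 0.9961
H_left = 0.9569 (n=37), H_right = 0.9968 (n=45)
H_children = (37/82)·0.9569 + (45/82)·0.9968 = 0.9788
IG = 0.9961 - 0.9788 = 0.0173

0.0173


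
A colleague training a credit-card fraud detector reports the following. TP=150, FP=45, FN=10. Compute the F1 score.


Precision = 150/195 = 0.7692
Recall = 150/160 = 0.9375
F1 = 2·P·R/(P+R) = 2·TP/(2·TP+FP+FN) = 300/(300+45+10) = 300/355 = 0.8451

0.8451


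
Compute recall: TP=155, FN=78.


Recall = TP/(TP+FN)
= 155/(155+78)
= 155/233 = 66.52%

66.52%


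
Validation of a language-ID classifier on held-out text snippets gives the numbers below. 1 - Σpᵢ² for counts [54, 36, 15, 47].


Probabilities: [54/152, 36/152, 15/152, 47/152] ≈ [0.3553, 0.2368, 0.0987, 0.3092]
Σpᵢ² = (2916 + 1296 + 225 + 2209)/152² = 6646/23104
Gini = 1 - Σpᵢ² = 1 - 6646/23104 = 0.7123

0.7123


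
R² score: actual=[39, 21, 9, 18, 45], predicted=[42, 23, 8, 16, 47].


ȳ = 26.4
SS_res = Σ(y-ŷ)² = 22
SS_tot = Σ(y-ȳ)² = 907.2
R² = 1 - SS_res/SS_tot = 1 - 0.0243 = 0.9757

0.9757


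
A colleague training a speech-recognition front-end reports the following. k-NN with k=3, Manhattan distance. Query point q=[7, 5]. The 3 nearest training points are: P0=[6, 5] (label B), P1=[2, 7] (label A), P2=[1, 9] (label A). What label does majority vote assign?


d(q,P0) = 1  (label B)
d(q,P1) = 7  (label A)
d(q,P2) = 10  (label A)
Votes: A=2, B=1
Majority → A

A


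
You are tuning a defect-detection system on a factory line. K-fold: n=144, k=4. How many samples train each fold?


Fold size = 144/4 = 36
Training per fold = 144 - 36 = 108

108


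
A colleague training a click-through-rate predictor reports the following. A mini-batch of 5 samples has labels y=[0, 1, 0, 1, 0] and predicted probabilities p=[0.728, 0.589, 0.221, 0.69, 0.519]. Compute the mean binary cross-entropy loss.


L[0] = -ln(1-0.728) = -ln(0.272) = 1.302
L[1] = -ln(0.589) = 0.5293
L[2] = -ln(1-0.221) = -ln(0.779) = 0.2497
L[3] = -ln(0.69) = 0.3711
L[4] = -ln(1-0.519) = -ln(0.481) = 0.7319
mean = (1.302 + 0.5293 + 0.2497 + 0.3711 + 0.7319)/5 = 0.6368

0.6368


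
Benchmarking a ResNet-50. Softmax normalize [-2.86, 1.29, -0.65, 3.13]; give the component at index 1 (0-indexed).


Exponentials: e^-2.86=0.0573, e^1.29=3.6328, e^-0.65=0.522, e^3.13=22.874
Sum = 27.0861
Softmax = [0.0021, 0.1341, 0.0193, 0.8445]
p[1] = 3.6328/27.0861 = 0.1341

0.1341


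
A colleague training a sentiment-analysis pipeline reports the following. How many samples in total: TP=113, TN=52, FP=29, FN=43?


Total = TP + TN + FP + FN
= 113 + 52 + 29 + 43
= 237
(Predicted positive: 142, predicted negative: 95)

237


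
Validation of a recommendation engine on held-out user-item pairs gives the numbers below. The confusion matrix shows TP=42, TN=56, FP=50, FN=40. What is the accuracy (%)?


Accuracy = (TP+TN)/(TP+TN+FP+FN)
= (42+56)/(188)
= 98/188 = 52.13%

52.13%


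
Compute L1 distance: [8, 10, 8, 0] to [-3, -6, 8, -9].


d = |8+ 3| + |10+ 6| + |8-8| + |0+ 9|
  = 11 + 16 + 0 + 9
  = 36

36


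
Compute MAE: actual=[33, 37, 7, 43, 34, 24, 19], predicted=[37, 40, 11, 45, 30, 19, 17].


Absolute errors: |33-37|=4, |37-40|=3, |7-11|=4, |43-45|=2, |34-30|=4, |24-19|=5, |19-17|=2
Sum = 24
MAE = 24/7 = 24/7

24/7


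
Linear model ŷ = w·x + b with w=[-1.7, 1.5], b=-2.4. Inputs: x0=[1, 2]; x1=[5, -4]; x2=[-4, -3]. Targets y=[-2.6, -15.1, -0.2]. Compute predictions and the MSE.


ŷ0 = (-1.7)·(1) + (1.5)·(2) - 2.4 = -1.1
ŷ1 = (-1.7)·(5) + (1.5)·(-4) - 2.4 = -16.9
ŷ2 = (-1.7)·(-4) + (1.5)·(-3) - 2.4 = -0.1
errors² = [2.25, 3.24, 0.01]
MSE = 5.5000/3 = 1.8333

1.8333


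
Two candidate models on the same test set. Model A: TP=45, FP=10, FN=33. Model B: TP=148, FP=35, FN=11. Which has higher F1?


Model A: P=45/55=0.8182, R=45/78=0.5769, F1=2PR/(P+R)=2TP/(2TP+FP+FN)=90/133=0.6767
Model B: P=148/183=0.8087, R=148/159=0.9308, F1=2PR/(P+R)=2TP/(2TP+FP+FN)=296/342=0.8655
0.6767 < 0.8655 → Model B

Model B


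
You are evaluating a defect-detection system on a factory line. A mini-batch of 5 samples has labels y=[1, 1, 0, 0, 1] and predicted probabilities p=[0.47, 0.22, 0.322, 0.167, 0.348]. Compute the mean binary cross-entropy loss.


L[0] = -ln(0.47) = 0.755
L[1] = -ln(0.22) = 1.5141
L[2] = -ln(1-0.322) = -ln(0.678) = 0.3886
L[3] = -ln(1-0.167) = -ln(0.833) = 0.1827
L[4] = -ln(0.348) = 1.0556
mean = (0.755 + 1.5141 + 0.3886 + 0.1827 + 1.0556)/5 = 0.7792

0.7792


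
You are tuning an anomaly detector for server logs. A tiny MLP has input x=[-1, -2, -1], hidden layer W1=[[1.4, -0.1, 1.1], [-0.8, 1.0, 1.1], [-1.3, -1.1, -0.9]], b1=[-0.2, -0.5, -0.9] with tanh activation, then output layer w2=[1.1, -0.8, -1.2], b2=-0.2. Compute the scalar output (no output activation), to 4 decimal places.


z1[0] = (1.4)·(-1) + (-0.1)·(-2) + (1.1)·(-1) - 0.2 = -2.5
z1[1] = (-0.8)·(-1) + (1.0)·(-2) + (1.1)·(-1) - 0.5 = -2.8
z1[2] = (-1.3)·(-1) + (-1.1)·(-2) + (-0.9)·(-1) - 0.9 = 3.5
h = tanh(z1) = [-0.9866, -0.9926, 0.9982]
output = (1.1)·(-0.9866) + (-0.8)·(-0.9926) + (-1.2)·(0.9982) - 0.2 = -1.689

-1.689


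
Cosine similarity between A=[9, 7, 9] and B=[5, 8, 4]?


A·B = 9·5 + 7·8 + 9·4 = 137
‖A‖ = √211 = 14.5258, ‖B‖ = √105 = 10.247
cos = 137/(√211·√105) = 137/√22155 = 0.9204

0.9204


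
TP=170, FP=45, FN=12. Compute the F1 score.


Precision = 170/215 = 0.7907
Recall = 170/182 = 0.9341
F1 = 2·P·R/(P+R) = 2·TP/(2·TP+FP+FN) = 340/(340+45+12) = 340/397 = 0.8564

0.8564


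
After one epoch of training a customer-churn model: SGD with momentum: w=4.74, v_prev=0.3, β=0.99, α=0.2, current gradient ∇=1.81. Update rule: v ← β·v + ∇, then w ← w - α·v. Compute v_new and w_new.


v_new = 0.99·0.3 + 1.81 = 0.297 + 1.81 = 2.107
w_new = 4.74 - 0.2·2.107 = 4.74 - 0.4214 = 4.3186

v_new=2.107, w_new=4.3186


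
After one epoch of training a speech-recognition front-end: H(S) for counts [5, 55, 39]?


Probabilities: [5/99, 55/99, 39/99] ≈ [0.0505, 0.5556, 0.3939]
H = -((5/99)·log₂(5/99) + (55/99)·log₂(55/99) + (39/99)·log₂(39/99))
  = 1.2181 bits

1.2181 bits


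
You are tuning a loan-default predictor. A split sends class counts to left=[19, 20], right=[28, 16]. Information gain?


Parent = [47, 36], H_parent = 0.9873
H_left = 0.9995 (n=39), H_right = 0.9457 (n=44)
H_children = (39/83)·0.9995 + (44/83)·0.9457 = 0.971
IG = 0.9873 - 0.971 = 0.0163

0.0163


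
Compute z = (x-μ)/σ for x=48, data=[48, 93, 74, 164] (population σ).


μ = 94.75, σ = 43.0545
z = (48 - 94.75)/43.0545 = -1.0858

-1.0858


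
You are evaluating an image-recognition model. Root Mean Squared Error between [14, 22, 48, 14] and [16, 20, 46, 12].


MSE = 16/4 = 4
RMSE = √(16/4) = 2.0

2.0


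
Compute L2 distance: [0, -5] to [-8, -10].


d = √((0+ 8)² + (-5+ 10)²)
  = √(64 + 25)
  = √89 = 9.434

9.434


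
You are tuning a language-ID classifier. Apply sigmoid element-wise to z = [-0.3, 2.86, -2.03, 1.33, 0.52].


σ(-0.3) = 1/(1+e^0.3) = 0.4256
σ(2.86) = 1/(1+e^-2.86) = 0.9458
σ(-2.03) = 1/(1+e^2.03) = 0.1161
σ(1.33) = 1/(1+e^-1.33) = 0.7908
σ(0.52) = 1/(1+e^-0.52) = 0.6271
result = [0.4256, 0.9458, 0.1161, 0.7908, 0.6271]

[0.4256, 0.9458, 0.1161, 0.7908, 0.6271]


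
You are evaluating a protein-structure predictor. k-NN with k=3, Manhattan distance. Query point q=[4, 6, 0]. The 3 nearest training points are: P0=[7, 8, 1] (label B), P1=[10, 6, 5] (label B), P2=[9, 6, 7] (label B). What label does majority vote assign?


d(q,P0) = 6  (label B)
d(q,P1) = 11  (label B)
d(q,P2) = 12  (label B)
Votes: A=0, B=3
Majority → B

B


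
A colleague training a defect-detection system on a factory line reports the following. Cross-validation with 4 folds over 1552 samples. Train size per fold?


Fold size = 1552/4 = 388
Training per fold = 1552 - 388 = 1164

1164


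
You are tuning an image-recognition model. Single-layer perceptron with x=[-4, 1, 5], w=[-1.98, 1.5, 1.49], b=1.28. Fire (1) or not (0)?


z = (-4)·(-1.98) + (1)·(1.5) + (5)·(1.49) + 1.28
  = 18.15
step(z) = 1 (z≥0)

1


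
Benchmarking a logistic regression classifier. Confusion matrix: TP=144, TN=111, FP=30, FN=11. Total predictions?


Total = TP + TN + FP + FN
= 144 + 111 + 30 + 11
= 296
(Predicted positive: 174, predicted negative: 122)

296


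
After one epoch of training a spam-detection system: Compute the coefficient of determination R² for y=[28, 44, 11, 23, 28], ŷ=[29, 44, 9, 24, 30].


ȳ = 26.8
SS_res = Σ(y-ŷ)² = 10
SS_tot = Σ(y-ȳ)² = 562.8
R² = 1 - SS_res/SS_tot = 1 - 0.0178 = 0.9822

0.9822


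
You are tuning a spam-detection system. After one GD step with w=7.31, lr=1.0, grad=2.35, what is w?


w_new = w - α·∇
= 7.31 - 1.0·2.35
= 7.31 - 2.35
= 4.96

4.96


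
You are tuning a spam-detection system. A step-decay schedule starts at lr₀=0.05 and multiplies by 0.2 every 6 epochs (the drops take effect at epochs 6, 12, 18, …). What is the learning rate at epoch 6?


n_drops = ⌊6/6⌋ = 1
lr = 0.05·0.2^1 = 0.05·0.2 = 0.01

0.01


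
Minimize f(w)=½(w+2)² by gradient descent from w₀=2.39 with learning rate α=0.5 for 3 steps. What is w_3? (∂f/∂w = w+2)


step 1: grad = 2.39+2 = 4.39; w = 2.39 - 0.5·(4.39) = 0.195
step 2: grad = 0.195+2 = 2.195; w = 0.195 - 0.5·(2.195) = -0.9025
step 3: grad = -0.9025+2 = 1.0975; w = -0.9025 - 0.5·(1.0975) = -1.45125

-1.45125


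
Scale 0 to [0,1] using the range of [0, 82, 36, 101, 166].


min=0, max=166
(0-0)/(166-0) = 0/166 = 0.0

0.0


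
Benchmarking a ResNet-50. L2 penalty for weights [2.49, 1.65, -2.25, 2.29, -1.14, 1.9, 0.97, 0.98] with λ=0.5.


‖w‖₂² = (2.49)² + (1.65)² + (-2.25)² + (2.29)² + (-1.14)² + (1.9)² + (0.97)² + (0.98)²
     = 6.2001 + 2.7225 + 5.0625 + 5.2441 + 1.2996 + 3.61 + 0.9409 + 0.9604
     = 26.0401
λ·‖w‖₂² = 0.5·26.0401 = 13.02005

13.02005


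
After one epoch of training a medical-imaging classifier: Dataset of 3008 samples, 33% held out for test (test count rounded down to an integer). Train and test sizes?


Test = ⌊3008·33/100⌋ = 992
Train = 3008 - 992 = 2016

Train: 2016, Test: 992


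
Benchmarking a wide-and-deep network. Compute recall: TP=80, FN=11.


Recall = TP/(TP+FN)
= 80/(80+11)
= 80/91 = 87.91%

87.91%


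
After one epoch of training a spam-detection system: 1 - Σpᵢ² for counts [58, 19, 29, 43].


Probabilities: [58/149, 19/149, 29/149, 43/149] ≈ [0.3893, 0.1275, 0.1946, 0.2886]
Σpᵢ² = (3364 + 361 + 841 + 1849)/149² = 6415/22201
Gini = 1 - Σpᵢ² = 1 - 6415/22201 = 0.711

0.711


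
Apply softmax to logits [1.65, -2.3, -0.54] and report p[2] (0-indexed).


Exponentials: e^1.65=5.207, e^-2.3=0.1003, e^-0.54=0.5827
Sum = 5.89
Softmax = [0.884, 0.017, 0.0989]
p[2] = 0.5827/5.89 = 0.0989

0.0989


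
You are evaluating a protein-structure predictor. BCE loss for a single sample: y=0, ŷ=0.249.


BCE = -[y·ln(p) + (1-y)·ln(1-p)]
= -0 - 1·ln(1-0.249)
= -ln(0.751) = 0.2863

0.2863


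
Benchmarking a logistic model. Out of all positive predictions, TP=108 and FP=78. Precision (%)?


Precision = TP/(TP+FP)
= 108/(108+78)
= 108/186 = 58.06%

58.06%


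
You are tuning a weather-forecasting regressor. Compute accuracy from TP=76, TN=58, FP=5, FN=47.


Accuracy = (TP+TN)/(TP+TN+FP+FN)
= (76+58)/(186)
= 134/186 = 72.04%

72.04%


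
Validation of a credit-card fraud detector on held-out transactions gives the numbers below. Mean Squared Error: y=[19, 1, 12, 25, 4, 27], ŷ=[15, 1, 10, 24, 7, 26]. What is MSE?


Squared errors: (19-15)²=16, (1-1)²=0, (12-10)²=4, (25-24)²=1, (4-7)²=9, (27-26)²=1
Sum = 31
MSE = 31/6 = 31/6

31/6


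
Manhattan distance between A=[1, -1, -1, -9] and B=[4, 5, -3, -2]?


d = |1-4| + |-1-5| + |-1+ 3| + |-9+ 2|
  = 3 + 6 + 2 + 7
  = 18

18


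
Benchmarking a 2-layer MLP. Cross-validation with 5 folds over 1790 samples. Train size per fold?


Fold size = 1790/5 = 358
Training per fold = 1790 - 358 = 1432

1432


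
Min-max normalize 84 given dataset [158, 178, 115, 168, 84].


min=84, max=178
(84-84)/(178-84) = 0/94 = 0.0

0.0


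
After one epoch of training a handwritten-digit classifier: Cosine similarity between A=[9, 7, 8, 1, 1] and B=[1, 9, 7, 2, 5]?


A·B = 9·1 + 7·9 + 8·7 + 1·2 + 1·5 = 135
‖A‖ = √196 = 14, ‖B‖ = √160 = 12.6491
cos = 135/(√196·√160) = 135/√31360 = 0.7623

0.7623


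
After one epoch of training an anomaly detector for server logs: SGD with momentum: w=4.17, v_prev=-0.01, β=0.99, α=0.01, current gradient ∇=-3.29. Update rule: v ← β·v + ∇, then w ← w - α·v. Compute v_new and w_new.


v_new = 0.99·-0.01 - 3.29 = -0.0099 - 3.29 = -3.2999
w_new = 4.17 - 0.01·-3.2999 = 4.17 + 0.032999 = 4.202999

v_new=-3.2999, w_new=4.202999


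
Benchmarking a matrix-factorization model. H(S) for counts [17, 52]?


Probabilities: [17/69, 52/69] ≈ [0.2464, 0.7536]
H = -((17/69)·log₂(17/69) + (52/69)·log₂(52/69))
  = 0.8055 bits

0.8055 bits


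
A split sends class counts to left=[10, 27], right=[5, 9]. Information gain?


Parent = [15, 36], H_parent = 0.874
H_left = 0.8419 (n=37), H_right = 0.9403 (n=14)
H_children = (37/51)·0.8419 + (14/51)·0.9403 = 0.8689
IG = 0.874 - 0.8689 = 0.0051

0.0051


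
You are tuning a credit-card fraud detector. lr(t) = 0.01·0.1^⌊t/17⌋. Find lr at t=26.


n_drops = ⌊26/17⌋ = 1
lr = 0.01·0.1^1 = 0.01·0.1 = 0.001

0.001


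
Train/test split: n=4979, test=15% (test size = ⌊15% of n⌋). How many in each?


Test = ⌊4979·15/100⌋ = 746
Train = 4979 - 746 = 4233

Train: 4233, Test: 746


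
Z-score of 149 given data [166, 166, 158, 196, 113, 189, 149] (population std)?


μ = 162.4286, σ = 25.3595
z = (149 - 162.4286)/25.3595 = -0.5295

-0.5295


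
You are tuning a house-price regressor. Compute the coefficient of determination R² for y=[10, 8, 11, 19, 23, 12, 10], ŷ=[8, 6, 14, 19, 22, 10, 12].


ȳ = 13.2857
SS_res = Σ(y-ŷ)² = 26
SS_tot = Σ(y-ȳ)² = 183.43
R² = 1 - SS_res/SS_tot = 1 - 0.1417 = 0.8583

0.8583


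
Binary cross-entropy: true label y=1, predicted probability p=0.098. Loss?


BCE = -[y·ln(p) + (1-y)·ln(1-p)]
= -1·ln(0.098) - 0
= -ln(0.098) = 2.3228

2.3228


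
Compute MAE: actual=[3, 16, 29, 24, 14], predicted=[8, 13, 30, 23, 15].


Absolute errors: |3-8|=5, |16-13|=3, |29-30|=1, |24-23|=1, |14-15|=1
Sum = 11
MAE = 11/5 = 11/5

11/5


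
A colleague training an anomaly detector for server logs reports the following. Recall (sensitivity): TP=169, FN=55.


Recall = TP/(TP+FN)
= 169/(169+55)
= 169/224 = 75.45%

75.45%


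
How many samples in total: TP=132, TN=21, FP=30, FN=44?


Total = TP + TN + FP + FN
= 132 + 21 + 30 + 44
= 227
(Predicted positive: 162, predicted negative: 65)

227


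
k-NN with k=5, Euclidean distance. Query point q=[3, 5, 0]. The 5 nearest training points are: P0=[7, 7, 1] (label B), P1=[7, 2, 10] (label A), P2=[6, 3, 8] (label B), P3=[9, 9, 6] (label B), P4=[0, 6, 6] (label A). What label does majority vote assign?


d(q,P0) = 4.5826  (label B)
d(q,P1) = 11.1803  (label A)
d(q,P2) = 8.775  (label B)
d(q,P3) = 9.3808  (label B)
d(q,P4) = 6.7823  (label A)
Votes: A=2, B=3
Majority → B

B


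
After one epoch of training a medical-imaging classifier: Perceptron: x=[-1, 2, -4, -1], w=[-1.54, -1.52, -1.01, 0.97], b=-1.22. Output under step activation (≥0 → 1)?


z = (-1)·(-1.54) + (2)·(-1.52) + (-4)·(-1.01) + (-1)·(0.97) - 1.22
  = 0.35
step(z) = 1 (z≥0)

1


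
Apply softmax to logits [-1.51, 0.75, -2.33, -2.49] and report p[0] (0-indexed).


Exponentials: e^-1.51=0.2209, e^0.75=2.117, e^-2.33=0.0973, e^-2.49=0.0829
Sum = 2.5181
Softmax = [0.0877, 0.8407, 0.0386, 0.0329]
p[0] = 0.2209/2.5181 = 0.0877

0.0877


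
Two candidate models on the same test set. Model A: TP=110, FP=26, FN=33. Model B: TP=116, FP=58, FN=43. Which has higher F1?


Model A: P=110/136=0.8088, R=110/143=0.7692, F1=2PR/(P+R)=2TP/(2TP+FP+FN)=220/279=0.7885
Model B: P=116/174=0.6667, R=116/159=0.7296, F1=2PR/(P+R)=2TP/(2TP+FP+FN)=232/333=0.6967
0.7885 > 0.6967 → Model A

Model A


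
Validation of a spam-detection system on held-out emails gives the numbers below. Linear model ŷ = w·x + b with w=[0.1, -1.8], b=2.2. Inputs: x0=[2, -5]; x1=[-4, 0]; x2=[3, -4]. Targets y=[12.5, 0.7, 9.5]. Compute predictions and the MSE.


ŷ0 = (0.1)·(2) + (-1.8)·(-5) + 2.2 = 11.4
ŷ1 = (0.1)·(-4) + (-1.8)·(0) + 2.2 = 1.8
ŷ2 = (0.1)·(3) + (-1.8)·(-4) + 2.2 = 9.7
errors² = [1.21, 1.21, 0.04]
MSE = 2.4600/3 = 0.82

0.82


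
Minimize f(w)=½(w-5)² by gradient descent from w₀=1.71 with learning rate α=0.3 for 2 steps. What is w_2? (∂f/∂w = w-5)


step 1: grad = 1.71-5 = -3.29; w = 1.71 - 0.3·(-3.29) = 2.697
step 2: grad = 2.697-5 = -2.303; w = 2.697 - 0.3·(-2.303) = 3.3879

3.3879


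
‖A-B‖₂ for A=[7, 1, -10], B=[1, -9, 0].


d = √((7-1)² + (1+ 9)² + (-10-0)²)
  = √(36 + 100 + 100)
  = √236 = 15.3623

15.3623


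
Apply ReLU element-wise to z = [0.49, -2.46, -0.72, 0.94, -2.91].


ReLU(0.49) = max(0, 0.49) = 0.49
ReLU(-2.46) = max(0, -2.46) = 0.0
ReLU(-0.72) = max(0, -0.72) = 0.0
ReLU(0.94) = max(0, 0.94) = 0.94
ReLU(-2.91) = max(0, -2.91) = 0.0
result = [0.49, 0.0, 0.0, 0.94, 0.0]

[0.49, 0.0, 0.0, 0.94, 0.0]


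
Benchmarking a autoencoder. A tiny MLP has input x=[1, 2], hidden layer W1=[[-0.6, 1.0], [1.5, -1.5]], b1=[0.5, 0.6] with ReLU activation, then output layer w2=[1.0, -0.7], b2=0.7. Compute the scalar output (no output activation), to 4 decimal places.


z1[0] = (-0.6)·(1) + (1.0)·(2) + 0.5 = 1.9
z1[1] = (1.5)·(1) + (-1.5)·(2) + 0.6 = -0.9
h = ReLU(z1) = [1.9, 0.0]
output = (1.0)·(1.9) + (-0.7)·(0.0) + 0.7 = 2.6

2.6


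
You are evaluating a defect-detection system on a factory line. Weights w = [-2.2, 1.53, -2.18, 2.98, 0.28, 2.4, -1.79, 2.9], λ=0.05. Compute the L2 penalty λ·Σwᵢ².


‖w‖₂² = (-2.2)² + (1.53)² + (-2.18)² + (2.98)² + (0.28)² + (2.4)² + (-1.79)² + (2.9)²
     = 4.84 + 2.3409 + 4.7524 + 8.8804 + 0.0784 + 5.76 + 3.2041 + 8.41
     = 38.2662
λ·‖w‖₂² = 0.05·38.2662 = 1.91331

1.91331


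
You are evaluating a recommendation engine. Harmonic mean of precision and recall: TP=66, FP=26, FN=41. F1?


Precision = 66/92 = 0.7174
Recall = 66/107 = 0.6168
F1 = 2·P·R/(P+R) = 2·TP/(2·TP+FP+FN) = 132/(132+26+41) = 132/199 = 0.6633

0.6633


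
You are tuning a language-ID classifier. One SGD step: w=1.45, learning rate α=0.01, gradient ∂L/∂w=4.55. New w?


w_new = w - α·∇
= 1.45 - 0.01·4.55
= 1.45 - 0.0455
= 1.4045

1.4045


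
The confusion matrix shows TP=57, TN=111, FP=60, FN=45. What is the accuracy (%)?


Accuracy = (TP+TN)/(TP+TN+FP+FN)
= (57+111)/(273)
= 168/273 = 61.54%

61.54%


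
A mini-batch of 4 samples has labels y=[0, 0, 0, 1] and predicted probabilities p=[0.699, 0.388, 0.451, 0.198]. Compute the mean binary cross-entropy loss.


L[0] = -ln(1-0.699) = -ln(0.301) = 1.2006
L[1] = -ln(1-0.388) = -ln(0.612) = 0.491
L[2] = -ln(1-0.451) = -ln(0.549) = 0.5997
L[3] = -ln(0.198) = 1.6195
mean = (1.2006 + 0.491 + 0.5997 + 1.6195)/4 = 0.9777

0.9777


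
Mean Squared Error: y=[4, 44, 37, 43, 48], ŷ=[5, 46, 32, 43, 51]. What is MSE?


Squared errors: (4-5)²=1, (44-46)²=4, (37-32)²=25, (43-43)²=0, (48-51)²=9
Sum = 39
MSE = 39/5 = 39/5

39/5


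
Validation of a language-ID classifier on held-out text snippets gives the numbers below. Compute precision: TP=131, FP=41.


Precision = TP/(TP+FP)
= 131/(131+41)
= 131/172 = 76.16%

76.16%


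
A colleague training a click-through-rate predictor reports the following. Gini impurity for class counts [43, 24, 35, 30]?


Probabilities: [43/132, 24/132, 35/132, 30/132] ≈ [0.3258, 0.1818, 0.2652, 0.2273]
Σpᵢ² = (1849 + 576 + 1225 + 900)/132² = 4550/17424
Gini = 1 - Σpᵢ² = 1 - 4550/17424 = 0.7389

0.7389


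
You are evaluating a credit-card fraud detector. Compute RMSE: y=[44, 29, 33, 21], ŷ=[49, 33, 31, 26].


MSE = 70/4 = 17.5
RMSE = √(70/4) = 4.1833

4.1833


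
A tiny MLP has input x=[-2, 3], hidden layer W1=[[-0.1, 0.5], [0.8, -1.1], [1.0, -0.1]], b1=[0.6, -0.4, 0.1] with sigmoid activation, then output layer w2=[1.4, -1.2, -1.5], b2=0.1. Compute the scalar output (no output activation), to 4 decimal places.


z1[0] = (-0.1)·(-2) + (0.5)·(3) + 0.6 = 2.3
z1[1] = (0.8)·(-2) + (-1.1)·(3) - 0.4 = -5.3
z1[2] = (1.0)·(-2) + (-0.1)·(3) + 0.1 = -2.2
h = sigmoid(z1) = [0.9089, 0.005, 0.0998]
output = (1.4)·(0.9089) + (-1.2)·(0.005) + (-1.5)·(0.0998) + 0.1 = 1.2168

1.2168


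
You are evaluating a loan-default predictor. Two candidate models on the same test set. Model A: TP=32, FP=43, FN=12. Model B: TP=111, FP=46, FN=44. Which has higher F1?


Model A: P=32/75=0.4267, R=32/44=0.7273, F1=2PR/(P+R)=2TP/(2TP+FP+FN)=64/119=0.5378
Model B: P=111/157=0.707, R=111/155=0.7161, F1=2PR/(P+R)=2TP/(2TP+FP+FN)=222/312=0.7115
0.5378 < 0.7115 → Model B

Model B


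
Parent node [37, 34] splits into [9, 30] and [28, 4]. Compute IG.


Parent = [37, 34], H_parent = 0.9987
H_left = 0.7793 (n=39), H_right = 0.5436 (n=32)
H_children = (39/71)·0.7793 + (32/71)·0.5436 = 0.6731
IG = 0.9987 - 0.6731 = 0.3256

0.3256


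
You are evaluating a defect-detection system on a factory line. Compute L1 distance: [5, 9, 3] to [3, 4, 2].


d = |5-3| + |9-4| + |3-2|
  = 2 + 5 + 1
  = 8

8


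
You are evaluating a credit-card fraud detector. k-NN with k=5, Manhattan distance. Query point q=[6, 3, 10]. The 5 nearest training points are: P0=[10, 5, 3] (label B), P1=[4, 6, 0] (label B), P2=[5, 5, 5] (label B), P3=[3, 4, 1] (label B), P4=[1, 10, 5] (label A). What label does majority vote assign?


d(q,P0) = 13  (label B)
d(q,P1) = 15  (label B)
d(q,P2) = 8  (label B)
d(q,P3) = 13  (label B)
d(q,P4) = 17  (label A)
Votes: A=1, B=4
Majority → B

B


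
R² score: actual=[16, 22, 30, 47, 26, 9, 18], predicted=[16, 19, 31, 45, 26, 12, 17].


ȳ = 24
SS_res = Σ(y-ŷ)² = 24
SS_tot = Σ(y-ȳ)² = 898
R² = 1 - SS_res/SS_tot = 1 - 0.0267 = 0.9733

0.9733


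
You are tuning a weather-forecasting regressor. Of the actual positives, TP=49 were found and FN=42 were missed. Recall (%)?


Recall = TP/(TP+FN)
= 49/(49+42)
= 49/91 = 53.85%

53.85%


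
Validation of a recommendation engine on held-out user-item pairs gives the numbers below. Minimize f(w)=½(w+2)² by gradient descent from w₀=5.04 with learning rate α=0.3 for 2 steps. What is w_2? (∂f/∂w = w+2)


step 1: grad = 5.04+2 = 7.04; w = 5.04 - 0.3·(7.04) = 2.928
step 2: grad = 2.928+2 = 4.928; w = 2.928 - 0.3·(4.928) = 1.4496

1.4496


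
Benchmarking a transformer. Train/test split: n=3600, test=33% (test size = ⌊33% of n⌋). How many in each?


Test = ⌊3600·33/100⌋ = 1188
Train = 3600 - 1188 = 2412

Train: 2412, Test: 1188


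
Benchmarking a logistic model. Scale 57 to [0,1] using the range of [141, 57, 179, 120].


min=57, max=179
(57-57)/(179-57) = 0/122 = 0.0

0.0


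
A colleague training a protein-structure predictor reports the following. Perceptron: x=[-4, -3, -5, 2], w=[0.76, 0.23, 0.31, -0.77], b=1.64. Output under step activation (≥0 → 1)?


z = (-4)·(0.76) + (-3)·(0.23) + (-5)·(0.31) + (2)·(-0.77) + 1.64
  = -5.18
step(z) = 0 (z<0)

0


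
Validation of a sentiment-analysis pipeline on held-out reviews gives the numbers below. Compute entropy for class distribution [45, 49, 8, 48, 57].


Probabilities: [45/207, 49/207, 8/207, 48/207, 57/207] ≈ [0.2174, 0.2367, 0.0386, 0.2319, 0.2754]
H = -((45/207)·log₂(45/207) + (49/207)·log₂(49/207) + (8/207)·log₂(8/207) + (48/207)·log₂(48/207) + (57/207)·log₂(57/207))
  = 2.1534 bits

2.1534 bits


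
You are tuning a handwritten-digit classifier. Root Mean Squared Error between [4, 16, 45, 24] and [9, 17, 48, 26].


MSE = 39/4 = 9.75
RMSE = √(39/4) = 3.1225

3.1225


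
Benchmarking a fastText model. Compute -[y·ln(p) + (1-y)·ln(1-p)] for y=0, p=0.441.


BCE = -[y·ln(p) + (1-y)·ln(1-p)]
= -0 - 1·ln(1-0.441)
= -ln(0.559) = 0.5816

0.5816


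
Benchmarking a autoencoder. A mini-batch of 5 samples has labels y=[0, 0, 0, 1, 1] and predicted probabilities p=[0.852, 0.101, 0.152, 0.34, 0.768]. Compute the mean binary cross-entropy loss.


L[0] = -ln(1-0.852) = -ln(0.148) = 1.9105
L[1] = -ln(1-0.101) = -ln(0.899) = 0.1065
L[2] = -ln(1-0.152) = -ln(0.848) = 0.1649
L[3] = -ln(0.34) = 1.0788
L[4] = -ln(0.768) = 0.264
mean = (1.9105 + 0.1065 + 0.1649 + 1.0788 + 0.264)/5 = 0.7049

0.7049


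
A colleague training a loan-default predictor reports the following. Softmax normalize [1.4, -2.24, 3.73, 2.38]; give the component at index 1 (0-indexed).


Exponentials: e^1.4=4.0552, e^-2.24=0.1065, e^3.73=41.6791, e^2.38=10.8049
Sum = 56.6457
Softmax = [0.0716, 0.0019, 0.7358, 0.1907]
p[1] = 0.1065/56.6457 = 0.0019

0.0019


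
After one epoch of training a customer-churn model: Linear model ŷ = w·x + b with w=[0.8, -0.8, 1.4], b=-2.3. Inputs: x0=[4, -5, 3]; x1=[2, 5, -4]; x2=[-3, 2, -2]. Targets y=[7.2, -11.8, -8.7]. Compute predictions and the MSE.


ŷ0 = (0.8)·(4) + (-0.8)·(-5) + (1.4)·(3) - 2.3 = 9.1
ŷ1 = (0.8)·(2) + (-0.8)·(5) + (1.4)·(-4) - 2.3 = -10.3
ŷ2 = (0.8)·(-3) + (-0.8)·(2) + (1.4)·(-2) - 2.3 = -9.1
errors² = [3.61, 2.25, 0.16]
MSE = 6.0200/3 = 2.0067

2.0067


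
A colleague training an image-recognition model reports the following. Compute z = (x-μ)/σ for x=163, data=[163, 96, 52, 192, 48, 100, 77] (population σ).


μ = 104, σ = 50.5315
z = (163 - 104)/50.5315 = 1.1676

1.1676


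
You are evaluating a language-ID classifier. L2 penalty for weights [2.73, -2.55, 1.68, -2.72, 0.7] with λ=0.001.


‖w‖₂² = (2.73)² + (-2.55)² + (1.68)² + (-2.72)² + (0.7)²
     = 7.4529 + 6.5025 + 2.8224 + 7.3984 + 0.49
     = 24.6662
λ·‖w‖₂² = 0.001·24.6662 = 0.024666

0.024666


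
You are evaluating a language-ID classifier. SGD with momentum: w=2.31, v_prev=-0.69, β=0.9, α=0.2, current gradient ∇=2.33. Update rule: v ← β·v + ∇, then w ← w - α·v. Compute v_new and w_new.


v_new = 0.9·-0.69 + 2.33 = -0.621 + 2.33 = 1.709
w_new = 2.31 - 0.2·1.709 = 2.31 - 0.3418 = 1.9682

v_new=1.709, w_new=1.9682


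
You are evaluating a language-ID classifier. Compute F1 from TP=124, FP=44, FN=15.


Precision = 124/168 = 0.7381
Recall = 124/139 = 0.8921
F1 = 2·P·R/(P+R) = 2·TP/(2·TP+FP+FN) = 248/(248+44+15) = 248/307 = 0.8078

0.8078


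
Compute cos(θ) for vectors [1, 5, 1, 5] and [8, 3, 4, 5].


A·B = 1·8 + 5·3 + 1·4 + 5·5 = 52
‖A‖ = √52 = 7.2111, ‖B‖ = √114 = 10.6771
cos = 52/(√52·√114) = 52/√5928 = 0.6754

0.6754


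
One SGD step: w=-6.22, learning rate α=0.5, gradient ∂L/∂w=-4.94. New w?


w_new = w - α·∇
= -6.22 - 0.5·-4.94
= -6.22 + 2.47
= -3.75

-3.75


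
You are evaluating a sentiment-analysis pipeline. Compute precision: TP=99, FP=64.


Precision = TP/(TP+FP)
= 99/(99+64)
= 99/163 = 60.74%

60.74%


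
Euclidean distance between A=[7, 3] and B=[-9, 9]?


d = √((7+ 9)² + (3-9)²)
  = √(256 + 36)
  = √292 = 17.088

17.088


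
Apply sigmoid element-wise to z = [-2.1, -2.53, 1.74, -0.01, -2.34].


σ(-2.1) = 1/(1+e^2.1) = 0.1091
σ(-2.53) = 1/(1+e^2.53) = 0.0738
σ(1.74) = 1/(1+e^-1.74) = 0.8507
σ(-0.01) = 1/(1+e^0.01) = 0.4975
σ(-2.34) = 1/(1+e^2.34) = 0.0879
result = [0.1091, 0.0738, 0.8507, 0.4975, 0.0879]

[0.1091, 0.0738, 0.8507, 0.4975, 0.0879]


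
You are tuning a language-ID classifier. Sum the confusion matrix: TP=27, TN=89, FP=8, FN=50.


Total = TP + TN + FP + FN
= 27 + 89 + 8 + 50
= 174
(Predicted positive: 35, predicted negative: 139)

174


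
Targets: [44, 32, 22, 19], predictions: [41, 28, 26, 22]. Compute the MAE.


Absolute errors: |44-41|=3, |32-28|=4, |22-26|=4, |19-22|=3
Sum = 14
MAE = 14/4 = 7/2

7/2


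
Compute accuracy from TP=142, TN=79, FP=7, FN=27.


Accuracy = (TP+TN)/(TP+TN+FP+FN)
= (142+79)/(255)
= 221/255 = 86.67%

86.67%


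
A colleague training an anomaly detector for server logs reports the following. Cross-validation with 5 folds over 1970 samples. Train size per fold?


Fold size = 1970/5 = 394
Training per fold = 1970 - 394 = 1576

1576


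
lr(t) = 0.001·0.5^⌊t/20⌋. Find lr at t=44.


n_drops = ⌊44/20⌋ = 2
lr = 0.001·0.5^2 = 0.001·0.25 = 0.00025

0.00025


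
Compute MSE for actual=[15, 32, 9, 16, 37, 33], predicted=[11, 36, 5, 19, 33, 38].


Squared errors: (15-11)²=16, (32-36)²=16, (9-5)²=16, (16-19)²=9, (37-33)²=16, (33-38)²=25
Sum = 98
MSE = 98/6 = 49/3

49/3


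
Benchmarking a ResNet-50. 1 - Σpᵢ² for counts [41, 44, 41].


Probabilities: [41/126, 44/126, 41/126] ≈ [0.3254, 0.3492, 0.3254]
Σpᵢ² = (1681 + 1936 + 1681)/126² = 5298/15876
Gini = 1 - Σpᵢ² = 1 - 5298/15876 = 0.6663

0.6663


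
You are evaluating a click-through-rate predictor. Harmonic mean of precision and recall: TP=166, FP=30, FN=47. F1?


Precision = 166/196 = 0.8469
Recall = 166/213 = 0.7793
F1 = 2·P·R/(P+R) = 2·TP/(2·TP+FP+FN) = 332/(332+30+47) = 332/409 = 0.8117

0.8117


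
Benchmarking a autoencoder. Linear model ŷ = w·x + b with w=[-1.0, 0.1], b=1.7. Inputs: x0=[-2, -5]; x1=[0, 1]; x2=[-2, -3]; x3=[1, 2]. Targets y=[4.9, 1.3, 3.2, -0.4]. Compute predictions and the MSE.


ŷ0 = (-1.0)·(-2) + (0.1)·(-5) + 1.7 = 3.2
ŷ1 = (-1.0)·(0) + (0.1)·(1) + 1.7 = 1.8
ŷ2 = (-1.0)·(-2) + (0.1)·(-3) + 1.7 = 3.4
ŷ3 = (-1.0)·(1) + (0.1)·(2) + 1.7 = 0.9
errors² = [2.89, 0.25, 0.04, 1.69]
MSE = 4.8700/4 = 1.2175

1.2175
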